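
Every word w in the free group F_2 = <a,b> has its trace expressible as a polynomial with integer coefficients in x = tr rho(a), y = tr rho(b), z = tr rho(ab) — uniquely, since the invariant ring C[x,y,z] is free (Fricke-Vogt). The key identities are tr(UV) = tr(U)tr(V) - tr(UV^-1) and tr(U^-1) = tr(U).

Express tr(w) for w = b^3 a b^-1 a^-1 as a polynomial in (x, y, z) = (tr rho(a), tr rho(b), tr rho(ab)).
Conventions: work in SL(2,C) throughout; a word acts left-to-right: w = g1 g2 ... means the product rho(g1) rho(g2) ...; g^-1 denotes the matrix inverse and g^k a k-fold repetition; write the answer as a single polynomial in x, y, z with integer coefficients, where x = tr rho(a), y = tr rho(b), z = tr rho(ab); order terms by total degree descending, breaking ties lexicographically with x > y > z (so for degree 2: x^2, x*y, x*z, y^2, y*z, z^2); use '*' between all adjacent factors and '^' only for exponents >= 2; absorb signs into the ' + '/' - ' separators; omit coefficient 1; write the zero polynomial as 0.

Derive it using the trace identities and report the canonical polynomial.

next, trace(b^2) = trace(b) * trace(b) - trace(1) = y^2 - 2
and trace(b^3) = trace(b) * trace(b^2) - trace(b) = y^3 - 3*y
next, trace(a b^2) = trace(b) * trace(a b) - trace(a) = y*z - x
next, trace(a b^3) = trace(b) * trace(a b^2) - trace(a b) = y^2*z - x*y - z
and trace(b^3 a b) = trace(b) * trace(a b^3) - trace(a b^2) = y^3*z - x*y^2 - 2*y*z + x
trace(a b a b) = trace(a b) * trace(a b) - trace(1) = z^2 - 2
and trace(a b a) = trace(a) * trace(b a) - trace(b) = x*z - y
next, trace(b a b a b) = trace(b) * trace(a b a b) - trace(a b a) = y*z^2 - x*z - y
trace(b^3 a b a) = trace(b) * trace(b a b a b) - trace(b a b a) = y^2*z^2 - x*y*z - y^2 - z^2 + 2
next, trace(a^-1 b^3 a b) = trace(b^3 a b) * trace(a) - trace(b^3 a b a) = x*y^3*z - x^2*y^2 - y^2*z^2 - x*y*z + x^2 + y^2 + z^2 - 2
trace(b^3 a b^-1 a^-1) = trace(a^-1 b^3 a) * trace(b) - trace(a^-1 b^3 a b) = -x*y^3*z + x^2*y^2 + y^4 + y^2*z^2 + x*y*z - x^2 - 4*y^2 - z^2 + 2

-x*y^3*z + x^2*y^2 + y^4 + y^2*z^2 + x*y*z - x^2 - 4*y^2 - z^2 + 2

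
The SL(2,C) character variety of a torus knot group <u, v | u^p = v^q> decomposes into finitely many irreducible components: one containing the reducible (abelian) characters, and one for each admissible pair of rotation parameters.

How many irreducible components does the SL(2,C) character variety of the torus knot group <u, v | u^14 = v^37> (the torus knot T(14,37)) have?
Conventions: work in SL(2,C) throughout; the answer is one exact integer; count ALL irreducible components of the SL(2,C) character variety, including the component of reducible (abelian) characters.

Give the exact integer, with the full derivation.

235

For T(14,37): irreducibility forces the central element u^14 = v^37 to one of +I, -I.
So on each irreducible component the traces are pinned: tr(u) = 2*cos(pi*alpha/14) with 1 <= alpha <= 13, tr(v) = 2*cos(pi*beta/37) with 1 <= beta <= 36.
u^14 = (-1)^alpha I and v^37 = (-1)^beta I must agree, so alpha and beta have equal parity.
Enumerate parity-matched pairs: 7*18 odd-odd plus 6*18 even-even gives 234.
That is 234 components of irreducible characters, and with the reducible (abelian) component the total is 235.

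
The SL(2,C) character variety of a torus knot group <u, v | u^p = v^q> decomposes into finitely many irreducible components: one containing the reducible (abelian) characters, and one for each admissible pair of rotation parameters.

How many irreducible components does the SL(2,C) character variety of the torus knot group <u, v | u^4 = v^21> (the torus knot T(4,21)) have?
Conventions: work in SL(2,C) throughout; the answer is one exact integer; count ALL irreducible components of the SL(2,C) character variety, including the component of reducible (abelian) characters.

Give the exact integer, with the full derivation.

31

Gamma = < u, v | u^4 = v^21 > (torus knot T(4,21)); the central element u^4 = v^21 acts as +I or -I in any irreducible SL(2,C) representation.
So on each irreducible component the traces are pinned: tr(u) = 2*cos(pi*alpha/4) with 1 <= alpha <= 3, tr(v) = 2*cos(pi*beta/21) with 1 <= beta <= 20.
Consistency of u^4 = (-1)^alpha I with v^21 = (-1)^beta I forces alpha = beta (mod 2).
Enumerate parity-matched pairs: 2*10 odd-odd plus 1*10 even-even gives 30.
Total: 30 irreducible-character components + 1 reducible (abelian) component = 31.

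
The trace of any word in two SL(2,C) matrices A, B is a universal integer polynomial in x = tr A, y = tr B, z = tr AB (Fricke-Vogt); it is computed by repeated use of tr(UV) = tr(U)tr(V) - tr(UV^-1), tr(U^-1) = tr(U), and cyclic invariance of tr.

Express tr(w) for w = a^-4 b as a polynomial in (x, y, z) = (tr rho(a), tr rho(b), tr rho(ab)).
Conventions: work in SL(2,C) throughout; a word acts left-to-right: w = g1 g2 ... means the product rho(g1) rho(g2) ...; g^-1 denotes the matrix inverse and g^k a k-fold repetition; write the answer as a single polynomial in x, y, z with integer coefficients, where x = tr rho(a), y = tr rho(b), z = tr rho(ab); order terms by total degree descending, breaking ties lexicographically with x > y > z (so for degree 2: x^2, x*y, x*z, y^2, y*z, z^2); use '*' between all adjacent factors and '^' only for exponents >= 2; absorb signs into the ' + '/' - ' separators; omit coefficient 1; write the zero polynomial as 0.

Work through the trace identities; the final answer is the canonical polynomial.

reduce: tr(b a^-1) = tr(b) * tr(a) - tr(b a) = x*y - z
reduce: tr(a^-2 b) = tr(b a^-1) * tr(a) - tr(b) = x^2*y - x*z - y
so tr(a^-1 b a^-2) = tr(a^-2 b) * tr(a) - tr(a^-2 b a) = x^3*y - x^2*z - 2*x*y + z
tr(a^-4 b) = tr(a^-1 b a^-2) * tr(a) - tr(a^-1 b a^-1) = x^4*y - x^3*z - 3*x^2*y + 2*x*z + y

x^4*y - x^3*z - 3*x^2*y + 2*x*z + y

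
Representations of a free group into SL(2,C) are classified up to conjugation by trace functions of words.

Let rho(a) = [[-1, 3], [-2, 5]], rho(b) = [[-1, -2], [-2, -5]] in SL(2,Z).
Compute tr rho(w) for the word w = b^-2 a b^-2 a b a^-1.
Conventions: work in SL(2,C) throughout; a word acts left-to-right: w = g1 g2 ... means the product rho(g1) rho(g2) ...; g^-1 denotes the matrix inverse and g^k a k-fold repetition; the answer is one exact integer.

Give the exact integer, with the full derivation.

9694

rho(b^-1) = [[-5, 2], [2, -1]]
... * rho(b^-1) = [[-5, 2], [2, -1]]  ->  [[29, -12], [-12, 5]]
... * rho(a) = [[-1, 3], [-2, 5]]  ->  [[-5, 27], [2, -11]]
... * rho(b^-1) = [[-5, 2], [2, -1]]  ->  [[79, -37], [-32, 15]]
... * rho(b^-1) = [[-5, 2], [2, -1]]  ->  [[-469, 195], [190, -79]]
... * rho(a) = [[-1, 3], [-2, 5]]  ->  [[79, -432], [-32, 175]]
... * rho(b) = [[-1, -2], [-2, -5]]  ->  [[785, 2002], [-318, -811]]
... * rho(a^-1) = [[5, -3], [2, -1]]  ->  [[7929, -4357], [-3212, 1765]]
tr = 7929 + 1765 = 9694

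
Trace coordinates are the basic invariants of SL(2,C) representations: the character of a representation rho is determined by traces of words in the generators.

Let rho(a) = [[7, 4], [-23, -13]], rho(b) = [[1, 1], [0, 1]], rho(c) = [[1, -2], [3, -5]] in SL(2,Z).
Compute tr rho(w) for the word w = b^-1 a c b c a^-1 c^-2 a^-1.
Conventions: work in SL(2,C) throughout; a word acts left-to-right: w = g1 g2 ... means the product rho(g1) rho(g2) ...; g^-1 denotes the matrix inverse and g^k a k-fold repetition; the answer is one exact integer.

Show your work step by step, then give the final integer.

rho(b^-1) = [[1, -1], [0, 1]]
... * rho(a) = [[7, 4], [-23, -13]]  ->  [[30, 17], [-23, -13]]
... * rho(c) = [[1, -2], [3, -5]]  ->  [[81, -145], [-62, 111]]
... * rho(b) = [[1, 1], [0, 1]]  ->  [[81, -64], [-62, 49]]
... * rho(c) = [[1, -2], [3, -5]]  ->  [[-111, 158], [85, -121]]
... * rho(a^-1) = [[-13, -4], [23, 7]]  ->  [[5077, 1550], [-3888, -1187]]
... * rho(c^-1) = [[-5, 2], [-3, 1]]  ->  [[-30035, 11704], [23001, -8963]]
... * rho(c^-1) = [[-5, 2], [-3, 1]]  ->  [[115063, -48366], [-88116, 37039]]
... * rho(a^-1) = [[-13, -4], [23, 7]]  ->  [[-2608237, -798814], [1997405, 611737]]
tr = -2608237 + 611737 = -1996500

-1996500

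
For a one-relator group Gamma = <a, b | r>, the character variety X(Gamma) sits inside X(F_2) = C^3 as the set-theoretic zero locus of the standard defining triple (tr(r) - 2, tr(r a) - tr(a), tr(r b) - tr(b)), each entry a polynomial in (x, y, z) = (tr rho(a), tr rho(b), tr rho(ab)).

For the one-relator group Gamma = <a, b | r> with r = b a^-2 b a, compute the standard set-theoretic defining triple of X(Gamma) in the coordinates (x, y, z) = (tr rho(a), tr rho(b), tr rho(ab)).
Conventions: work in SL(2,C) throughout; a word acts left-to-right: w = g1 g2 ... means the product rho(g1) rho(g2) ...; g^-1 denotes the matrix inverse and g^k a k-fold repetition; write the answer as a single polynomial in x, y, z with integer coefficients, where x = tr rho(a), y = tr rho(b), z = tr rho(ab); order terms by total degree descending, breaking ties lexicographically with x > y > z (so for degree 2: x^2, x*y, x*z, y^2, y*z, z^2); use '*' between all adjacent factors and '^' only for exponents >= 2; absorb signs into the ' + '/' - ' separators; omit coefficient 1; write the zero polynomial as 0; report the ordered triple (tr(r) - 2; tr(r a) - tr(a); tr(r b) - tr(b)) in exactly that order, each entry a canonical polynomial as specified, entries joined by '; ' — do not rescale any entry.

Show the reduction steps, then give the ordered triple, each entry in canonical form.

tr(b a b) = tr(b) tr(a b) - tr(a)  (reduce the b square) = y*z - x
so tr(b a b a) = tr(b a) tr(b a) - tr(1)  (split on b) = z^2 - 2
tr(a^-1 b a b) = tr(b a b) tr(a) - tr(b a b a)  (eliminate a^-1) = x*y*z - x^2 - z^2 + 2
tr(b a^-2 b a) = tr(a^-1 b a b) tr(a) - tr(a^-1 b a b a)  (eliminate a^-1) = x^2*y*z - x^3 - x*z^2 - y*z + 3*x
tr(a^2 b) = tr(a) tr(b a) - tr(b)  (reduce the a square) = x*z - y
so tr(a^2) = tr(a) tr(a) - tr(1)  (reduce the a square) = x^2 - 2
reduce: tr(b a^2 b) = tr(b) tr(a^2 b) - tr(a^2)  (reduce the b square) = x*y*z - x^2 - y^2 + 2
so tr(b a^2 b a) = tr(a) tr(b a b a) - tr(b a b)  (reduce the a square) = x*z^2 - y*z - x
reduce: tr(a^-1 b a^2 b) = tr(b a^2 b) tr(a) - tr(b a^2 b a)  (eliminate a^-1) = x^2*y*z - x^3 - x*y^2 - x*z^2 + y*z + 3*x
reduce: tr(b a^-2 b a^2) = tr(a^-1 b a^2 b) tr(a) - tr(a^-1 b a^2 b a)  (eliminate a^-1) = x^3*y*z - x^4 - x^2*y^2 - x^2*z^2 + 4*x^2 + y^2 - 2
tr(b a b^2) = tr(b) tr(a b^2) - tr(a b)  (reduce the b square) = y^2*z - x*y - z
reduce: tr(b a b^2 a) = tr(b) tr(a b a b) - tr(a b a)  (reduce the b square) = y*z^2 - x*z - y
so tr(b a b^2 a^-1) = tr(b a b^2) tr(a) - tr(b a b^2 a)  (eliminate a^-1) = x*y^2*z - x^2*y - y*z^2 + y
tr(b a^-2 b a b) = tr(b a b^2 a^-1) tr(a) - tr(b a b^2)  (eliminate a^-1) = x^2*y^2*z - x^3*y - x*y*z^2 - y^2*z + 2*x*y + z
assemble the triple (tr(r) - 2; tr(r a) - x; tr(r b) - y)

x^2*y*z - x^3 - x*z^2 - y*z + 3*x - 2; x^3*y*z - x^4 - x^2*y^2 - x^2*z^2 + 4*x^2 + y^2 - x - 2; x^2*y^2*z - x^3*y - x*y*z^2 - y^2*z + 2*x*y - y + z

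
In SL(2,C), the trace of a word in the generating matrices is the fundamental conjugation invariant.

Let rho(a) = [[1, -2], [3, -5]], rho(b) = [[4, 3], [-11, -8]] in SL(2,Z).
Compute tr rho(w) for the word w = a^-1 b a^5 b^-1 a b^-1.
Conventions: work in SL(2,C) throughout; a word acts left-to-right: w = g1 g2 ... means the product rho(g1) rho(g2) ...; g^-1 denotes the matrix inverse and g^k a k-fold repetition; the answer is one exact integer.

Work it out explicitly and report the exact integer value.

rho(a^-1) = [[-5, 2], [-3, 1]]
... * rho(b) = [[4, 3], [-11, -8]]  ->  [[-42, -31], [-23, -17]]
... * rho(a) = [[1, -2], [3, -5]]  ->  [[-135, 239], [-74, 131]]
... * rho(a) = [[1, -2], [3, -5]]  ->  [[582, -925], [319, -507]]
... * rho(a) = [[1, -2], [3, -5]]  ->  [[-2193, 3461], [-1202, 1897]]
... * rho(a) = [[1, -2], [3, -5]]  ->  [[8190, -12919], [4489, -7081]]
... * rho(a) = [[1, -2], [3, -5]]  ->  [[-30567, 48215], [-16754, 26427]]
... * rho(b^-1) = [[-8, -3], [11, 4]]  ->  [[774901, 284561], [424729, 155970]]
... * rho(a) = [[1, -2], [3, -5]]  ->  [[1628584, -2972607], [892639, -1629308]]
... * rho(b^-1) = [[-8, -3], [11, 4]]  ->  [[-45727349, -16776180], [-25063500, -9195149]]
tr = -45727349 + -9195149 = -54922498

-54922498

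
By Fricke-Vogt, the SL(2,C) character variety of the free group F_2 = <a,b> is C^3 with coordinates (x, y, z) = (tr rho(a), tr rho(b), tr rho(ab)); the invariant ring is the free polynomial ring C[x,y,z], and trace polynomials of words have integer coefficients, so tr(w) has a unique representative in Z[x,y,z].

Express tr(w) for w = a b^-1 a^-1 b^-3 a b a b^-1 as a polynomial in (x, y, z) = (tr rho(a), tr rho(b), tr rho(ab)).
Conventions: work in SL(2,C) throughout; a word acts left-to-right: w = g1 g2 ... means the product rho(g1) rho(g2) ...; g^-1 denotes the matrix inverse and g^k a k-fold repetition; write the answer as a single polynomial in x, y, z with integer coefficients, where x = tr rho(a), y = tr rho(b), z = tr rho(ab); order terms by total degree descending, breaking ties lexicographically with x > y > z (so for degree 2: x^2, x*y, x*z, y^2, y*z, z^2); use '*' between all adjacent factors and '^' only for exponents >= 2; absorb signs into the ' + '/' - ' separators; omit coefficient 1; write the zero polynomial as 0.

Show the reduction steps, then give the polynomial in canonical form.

and tr(a b a) = tr(a)*tr(b a) - tr(b) = x*z - y
next, tr(a b a b) = tr(a b)*tr(a b) - tr(1) = z^2 - 2
tr(a b a b^-1) = tr(a b a)*tr(b) - tr(a b a b) = x*y*z - y^2 - z^2 + 2
tr(b^-2 a b a) = tr(a b a b^-1)*tr(b) - tr(a b a) = x*y^2*z - y^3 - y*z^2 - x*z + 3*y
next, tr(a b a^2) = tr(a)*tr(a b a) - tr(a b) = x^2*z - x*y - z
tr(b a b) = tr(b)*tr(a b) - tr(a) = y*z - x
and tr(b a^2 b a) = tr(a)*tr(b a b a) - tr(b a b) = x*z^2 - y*z - x
tr(a^2) = tr(a)*tr(a) - tr(1) = x^2 - 2
tr(b a^2 b) = tr(b)*tr(a^2 b) - tr(a^2) = x*y*z - x^2 - y^2 + 2
next, tr(a b a^2 b a) = tr(a)*tr(b a^2 b a) - tr(b a^2 b) = x^2*z^2 - 2*x*y*z + y^2 - 2
tr(b a b a b a) = tr(a b)*tr(a b a b) - tr(a^-1 b^-1) = z^3 - 3*z
tr(b a b a b) = tr(b)*tr(a b a b) - tr(a b a) = y*z^2 - x*z - y
tr(a b a^2 b a b) = tr(a)*tr(b a b a b a) - tr(b a b a b) = x*z^3 - y*z^2 - 2*x*z + y
and tr(b^-1 a b a^2 b a) = tr(a b a^2 b a)*tr(b) - tr(a b a^2 b a b) = x^2*y*z^2 - 2*x*y^2*z - x*z^3 + y^3 + y*z^2 + 2*x*z - 3*y
tr(a b a^2 b a^-1 b^-1) = tr(b^-1 a b a^2 b)*tr(a) - tr(b^-1 a b a^2 b a) = -x^2*y*z^2 + x^3*z + 2*x*y^2*z + x*z^3 - x^2*y - y^3 - y*z^2 - 3*x*z + 3*y
next, tr(a^-1 b^-2 a b a^2 b) = tr(a b a^2 b a^-1 b^-1)*tr(b) - tr(a b a^2 b a^-1) = -x^2*y^2*z^2 + x^3*y*z + 2*x*y^3*z + x*y*z^3 - x^2*y^2 - y^4 - y^2*z^2 - 4*x*y*z + x^2 + 4*y^2 - 2
and tr(a b a^2 b^-1 a^-1 b^-2) = tr(a^-1 b^-2 a b a^2)*tr(b) - tr(a^-1 b^-2 a b a^2 b) = x^2*y^2*z^2 - x^3*y*z - x*y^3*z - x*y*z^3 + x^2*y^2 + 3*x*y*z - x^2 - y^2 + 2
next, tr(a b a b a^2) = tr(a)*tr(a b a b a) - tr(a b a b) = x^2*z^2 - x*y*z - x^2 - z^2 + 2
next, tr(b a b a^2 b^-1 a) = tr(a b a b a^2)*tr(b) - tr(a b a b a^2 b) = x^2*y*z^2 - x*y^2*z - x*z^3 - x^2*y + 2*x*z + y
tr(a b a^2 b^-1 a^-1 b) = tr(b a b a^2 b^-1)*tr(a) - tr(b a b a^2 b^-1 a) = -x^2*y*z^2 + x^3*z + x*y^2*z + x*z^3 - 3*x*z - y
tr(a b a^2 b^-1 a^-1 b^-1) = tr(a b a^2 b^-1 a^-1)*tr(b) - tr(a b a^2 b^-1 a^-1 b) = x^2*y*z^2 - x^3*z - x*y^2*z - x*z^3 + x^2*y + 3*x*z - y
tr(a b^-1 a^-1 b^-3 a b a) = tr(a b a^2 b^-1 a^-1 b^-2)*tr(b) - tr(a b a^2 b^-1 a^-1 b^-1) = x^2*y^3*z^2 - x^3*y^2*z - x*y^4*z - x*y^2*z^3 + x^2*y^3 - x^2*y*z^2 + x^3*z + 4*x*y^2*z + x*z^3 - 2*x^2*y - y^3 - 3*x*z + 3*y
tr(b^-1 a b a b a) = tr(a b a b a)*tr(b) - tr(a b a b a b) = x*y*z^2 - y^2*z - z^3 - x*y + 3*z
tr(a b a b a b^-2) = tr(b^-1 a b a b a)*tr(b) - tr(b^-1 a b a b a b) = x*y^2*z^2 - y^3*z - y*z^3 - x*y^2 - x*z^2 + 4*y*z + x
next, tr(b^-2 a b a b a b^-1) = tr(a b a b a b^-2)*tr(b) - tr(a b a b a b^-1) = x*y^3*z^2 - y^4*z - y^2*z^3 - x*y^3 - 2*x*y*z^2 + 5*y^2*z + z^3 + 2*x*y - 3*z
and tr(a b a b a b a b) = tr(a b a b)*tr(a b a b) - tr(1) = z^4 - 4*z^2 + 2
and tr(a b^-1 a b a b a b) = tr(a b a b a b a)*tr(b) - tr(a b a b a b a b) = x*y*z^3 - y^2*z^2 - z^4 - 2*x*y*z + y^2 + 4*z^2 - 2
and tr(b^-1 a b a b a b^-1 a) = tr(a b^-1 a b a b a)*tr(b) - tr(a b^-1 a b a b a b) = x^2*y^2*z^2 - x*y^3*z - 2*x*y*z^3 - x^2*y^2 + y^2*z^2 + z^4 + 4*x*y*z - 4*z^2 + 2
tr(a b a b a b^-1 a) = tr(a^2 b a b a)*tr(b) - tr(a^2 b a b a b) = x^2*y*z^2 - x*y^2*z - x*z^3 - x^2*y + 2*x*z + y
tr(b^-2 a b a b a b^-1 a) = tr(b^-1 a b a b a b^-1 a)*tr(b) - tr(b^-1 a b a b a b^-1 a b) = x^2*y^3*z^2 - x*y^4*z - 2*x*y^2*z^3 - x^2*y^3 - x^2*y*z^2 + y^3*z^2 + y*z^4 + 5*x*y^2*z + x*z^3 + x^2*y - 4*y*z^2 - 2*x*z + y
and tr(b^-2 a b a b a b^-1 a^-1) = tr(b^-2 a b a b a b^-1)*tr(a) - tr(b^-2 a b a b a b^-1 a) = x*y^2*z^3 - x^2*y*z^2 - y^3*z^2 - y*z^4 + x^2*y + 4*y*z^2 - x*z - y
next, tr(a^-1 b^-1 a b a b a b) = tr(b^-1 a b a b a b)*tr(a) - tr(b^-1 a b a b a b a) = -x*y*z^3 + x^2*z^2 + y^2*z^2 + z^4 + x*y*z - x^2 - y^2 - 4*z^2 + 2
and tr(b^-1 a b a b a b^-1 a^-1) = tr(a^-1 b^-1 a b a b a)*tr(b) - tr(a^-1 b^-1 a b a b a b) = x*y*z^3 - x^2*z^2 - y^2*z^2 - z^4 + x^2 + 4*z^2 - 2
and tr(a b^-1 a^-1 b^-3 a b a b) = tr(b^-2 a b a b a b^-1 a^-1)*tr(b) - tr(b^-2 a b a b a b^-1 a^-1 b) = x*y^3*z^3 - x^2*y^2*z^2 - y^4*z^2 - y^2*z^4 - x*y*z^3 + x^2*y^2 + x^2*z^2 + 5*y^2*z^2 + z^4 - x*y*z - x^2 - y^2 - 4*z^2 + 2
and tr(a b^-1 a^-1 b^-3 a b a b^-1) = tr(a b^-1 a^-1 b^-3 a b a)*tr(b) - tr(a b^-1 a^-1 b^-3 a b a b) = x^2*y^4*z^2 - x^3*y^3*z - x*y^5*z - 2*x*y^3*z^3 + x^2*y^4 + y^4*z^2 + y^2*z^4 + x^3*y*z + 4*x*y^3*z + 2*x*y*z^3 - 3*x^2*y^2 - x^2*z^2 - y^4 - 5*y^2*z^2 - z^4 - 2*x*y*z + x^2 + 4*y^2 + 4*z^2 - 2

x^2*y^4*z^2 - x^3*y^3*z - x*y^5*z - 2*x*y^3*z^3 + x^2*y^4 + y^4*z^2 + y^2*z^4 + x^3*y*z + 4*x*y^3*z + 2*x*y*z^3 - 3*x^2*y^2 - x^2*z^2 - y^4 - 5*y^2*z^2 - z^4 - 2*x*y*z + x^2 + 4*y^2 + 4*z^2 - 2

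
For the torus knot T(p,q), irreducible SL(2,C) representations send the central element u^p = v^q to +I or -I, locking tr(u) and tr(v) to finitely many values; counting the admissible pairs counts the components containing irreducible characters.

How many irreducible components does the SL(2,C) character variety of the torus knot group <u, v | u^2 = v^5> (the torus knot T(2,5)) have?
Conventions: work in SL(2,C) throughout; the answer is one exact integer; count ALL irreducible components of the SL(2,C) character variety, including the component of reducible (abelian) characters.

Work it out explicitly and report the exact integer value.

3

In the torus knot group T(2,5), u^2 = v^5 is central, so an irreducible representation sends it to +I or -I (Schur).
So on each irreducible component the traces are pinned: tr(u) = 2*cos(pi*alpha/2) with 1 <= alpha <= 1, tr(v) = 2*cos(pi*beta/5) with 1 <= beta <= 4.
The two central values (-1)^alpha I and (-1)^beta I must be the same matrix, so alpha and beta share a parity.
Counting: 1 odd alphas x 2 odd betas + 0 even alphas x 2 even betas = 2 + 0 = 2.
Total: 2 irreducible-character components + 1 reducible (abelian) component = 3.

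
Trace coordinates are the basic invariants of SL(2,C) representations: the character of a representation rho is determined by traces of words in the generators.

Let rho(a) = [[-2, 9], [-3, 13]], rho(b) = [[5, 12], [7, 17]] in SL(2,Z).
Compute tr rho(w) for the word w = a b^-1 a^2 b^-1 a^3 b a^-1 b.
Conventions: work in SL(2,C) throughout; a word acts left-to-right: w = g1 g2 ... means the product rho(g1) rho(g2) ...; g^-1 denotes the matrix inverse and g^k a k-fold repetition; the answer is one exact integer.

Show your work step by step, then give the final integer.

rho(a) = [[-2, 9], [-3, 13]]
... * rho(b^-1) = [[17, -12], [-7, 5]]  ->  [[-97, 69], [-142, 101]]
... * rho(a) = [[-2, 9], [-3, 13]]  ->  [[-13, 24], [-19, 35]]
... * rho(a) = [[-2, 9], [-3, 13]]  ->  [[-46, 195], [-67, 284]]
... * rho(b^-1) = [[17, -12], [-7, 5]]  ->  [[-2147, 1527], [-3127, 2224]]
... * rho(a) = [[-2, 9], [-3, 13]]  ->  [[-287, 528], [-418, 769]]
... * rho(a) = [[-2, 9], [-3, 13]]  ->  [[-1010, 4281], [-1471, 6235]]
... * rho(a) = [[-2, 9], [-3, 13]]  ->  [[-10823, 46563], [-15763, 67816]]
... * rho(b) = [[5, 12], [7, 17]]  ->  [[271826, 661695], [395897, 963716]]
... * rho(a^-1) = [[13, -9], [3, -2]]  ->  [[5518823, -3769824], [8037809, -5490505]]
... * rho(b) = [[5, 12], [7, 17]]  ->  [[1205347, 2138868], [1755510, 3115123]]
tr = 1205347 + 3115123 = 4320470

4320470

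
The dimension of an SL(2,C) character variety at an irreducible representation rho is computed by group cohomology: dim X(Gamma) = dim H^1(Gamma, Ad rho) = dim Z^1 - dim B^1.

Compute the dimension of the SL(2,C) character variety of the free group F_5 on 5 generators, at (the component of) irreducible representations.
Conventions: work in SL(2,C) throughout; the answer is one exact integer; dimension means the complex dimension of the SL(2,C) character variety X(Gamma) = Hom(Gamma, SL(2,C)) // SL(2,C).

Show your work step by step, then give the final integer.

12

Here Gamma is free of rank 5 — no relator constrains a cocycle.
So Z^1 = (sl_2)^5 in full: dim Z^1 = 15.
dim B^1 = 3: the coboundary map is injective because an irreducible image has centralizer 0 in sl_2.
Therefore dim X = 15 - 3 = 12.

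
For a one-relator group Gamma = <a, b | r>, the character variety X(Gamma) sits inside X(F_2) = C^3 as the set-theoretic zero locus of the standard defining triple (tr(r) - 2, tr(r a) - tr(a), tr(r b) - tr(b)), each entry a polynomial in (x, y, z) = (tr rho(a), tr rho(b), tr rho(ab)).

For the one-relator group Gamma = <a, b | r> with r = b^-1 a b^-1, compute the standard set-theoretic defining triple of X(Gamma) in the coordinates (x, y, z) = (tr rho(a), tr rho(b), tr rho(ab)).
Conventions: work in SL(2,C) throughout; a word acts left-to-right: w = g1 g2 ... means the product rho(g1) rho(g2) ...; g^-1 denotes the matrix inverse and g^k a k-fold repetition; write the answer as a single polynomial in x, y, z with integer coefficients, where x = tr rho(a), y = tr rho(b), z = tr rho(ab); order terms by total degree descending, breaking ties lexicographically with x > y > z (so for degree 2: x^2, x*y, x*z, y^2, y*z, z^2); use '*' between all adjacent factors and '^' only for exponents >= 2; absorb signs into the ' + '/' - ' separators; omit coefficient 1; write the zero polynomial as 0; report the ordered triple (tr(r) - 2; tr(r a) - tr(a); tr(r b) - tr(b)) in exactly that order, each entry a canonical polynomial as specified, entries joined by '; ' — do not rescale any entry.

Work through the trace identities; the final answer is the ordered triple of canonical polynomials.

trace(a b^-1) = trace(a) trace(b) - trace(a b) = x*y - z
use: trace(b^-1 a b^-1) = trace(a b^-1) trace(b) - trace(a) = x*y^2 - y*z - x
trace(a^2) = trace(a) trace(a) - trace(1) = x^2 - 2
apply: trace(a^2 b) = trace(a) trace(b a) - trace(b) = x*z - y
use: trace(a b^-1 a) = trace(a^2) trace(b) - trace(a^2 b) = x^2*y - x*z - y
use: trace(a b a b) = trace(a b) trace(a b) - trace(1)   [split at repeated a] = z^2 - 2
trace(a b^-1 a b) = trace(a b a) trace(b) - trace(a b a b) = x*y*z - y^2 - z^2 + 2
trace(b^-1 a b^-1 a) = trace(a b^-1 a) trace(b) - trace(a b^-1 a b) = x^2*y^2 - 2*x*y*z + z^2 - 2
assemble the triple (trace(r) - 2; trace(r a) - x; trace(r b) - y)

x*y^2 - y*z - x - 2; x^2*y^2 - 2*x*y*z + z^2 - x - 2; x*y - y - z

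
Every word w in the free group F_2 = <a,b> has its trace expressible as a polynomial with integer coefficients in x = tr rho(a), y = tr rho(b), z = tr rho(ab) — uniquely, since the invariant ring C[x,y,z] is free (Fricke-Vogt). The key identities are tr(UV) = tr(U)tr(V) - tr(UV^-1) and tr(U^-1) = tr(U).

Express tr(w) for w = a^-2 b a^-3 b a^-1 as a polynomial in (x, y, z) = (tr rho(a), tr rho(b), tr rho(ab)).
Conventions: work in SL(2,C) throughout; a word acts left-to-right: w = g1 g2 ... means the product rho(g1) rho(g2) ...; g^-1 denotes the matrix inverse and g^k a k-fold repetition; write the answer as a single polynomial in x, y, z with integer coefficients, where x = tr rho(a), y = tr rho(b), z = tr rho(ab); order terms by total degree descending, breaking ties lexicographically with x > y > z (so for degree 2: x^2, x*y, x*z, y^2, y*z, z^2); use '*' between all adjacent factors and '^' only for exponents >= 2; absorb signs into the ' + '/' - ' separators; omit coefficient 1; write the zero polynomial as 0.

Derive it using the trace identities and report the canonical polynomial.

trace(b^2) = trace(b) trace(b) - trace(1) = y^2 - 2
apply: trace(b^2 a) = trace(b) trace(a b) - trace(a) = y*z - x
trace(a^-1 b^2) = trace(b^2) trace(a) - trace(b^2 a) = x*y^2 - y*z - x
use: trace(b a^-2 b) = trace(a^-1 b^2) trace(a) - trace(a^-1 b^2 a) = x^2*y^2 - x*y*z - x^2 - y^2 + 2
apply: trace(b a b a) = trace(b a) trace(b a) - trace(1)   [split at repeated b] = z^2 - 2
apply: trace(b a b a^-1) = trace(b a b) trace(a) - trace(b a b a) = x*y*z - x^2 - z^2 + 2
trace(b a^-2 b a) = trace(b a b a^-1) trace(a) - trace(b a b) = x^2*y*z - x^3 - x*z^2 - y*z + 3*x
apply: trace(b a^-1 b a^-2) = trace(b a^-2 b) trace(a) - trace(b a^-2 b a) = x^3*y^2 - 2*x^2*y*z - x*y^2 + x*z^2 + y*z - x
trace(b a^-1 b a^-1) = trace(b a^-1 b) trace(a) - trace(b a^-1 b a) = x^2*y^2 - 2*x*y*z + z^2 - 2
trace(b a^-3 b a^-1) = trace(b a^-1 b a^-2) trace(a) - trace(b a^-1 b a^-1) = x^4*y^2 - 2*x^3*y*z - 2*x^2*y^2 + x^2*z^2 + 3*x*y*z - x^2 - z^2 + 2
apply: trace(b a^-3 b) = trace(a^-1 b^2 a^-1) trace(a) - trace(a^-1 b^2) = x^3*y^2 - x^2*y*z - x^3 - 2*x*y^2 + y*z + 3*x
trace(a^-1 b a^-3 b a^-1) = trace(b a^-3 b a^-1) trace(a) - trace(b a^-3 b) = x^5*y^2 - 2*x^4*y*z - 3*x^3*y^2 + x^3*z^2 + 4*x^2*y*z + 2*x*y^2 - x*z^2 - y*z - x
use: trace(a^-2 b a^-3 b a^-1) = trace(a^-1 b a^-3 b a^-1) trace(a) - trace(a^-1 b a^-3 b) = x^6*y^2 - 2*x^5*y*z - 4*x^4*y^2 + x^4*z^2 + 6*x^3*y*z + 4*x^2*y^2 - 2*x^2*z^2 - 4*x*y*z + z^2 - 2

x^6*y^2 - 2*x^5*y*z - 4*x^4*y^2 + x^4*z^2 + 6*x^3*y*z + 4*x^2*y^2 - 2*x^2*z^2 - 4*x*y*z + z^2 - 2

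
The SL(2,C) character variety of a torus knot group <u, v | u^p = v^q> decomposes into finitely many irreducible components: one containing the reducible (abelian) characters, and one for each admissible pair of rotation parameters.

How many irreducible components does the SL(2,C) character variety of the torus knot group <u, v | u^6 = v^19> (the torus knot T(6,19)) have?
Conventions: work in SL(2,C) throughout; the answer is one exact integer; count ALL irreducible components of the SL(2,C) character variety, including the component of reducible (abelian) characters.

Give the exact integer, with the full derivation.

46

For T(6,19): irreducibility forces the central element u^6 = v^19 to one of +I, -I.
This locks tr(u) to 2*cos(pi*alpha/6), alpha in 1..5, and tr(v) to 2*cos(pi*beta/19), beta in 1..18, on each component of irreducible characters.
The two central values (-1)^alpha I and (-1)^beta I must be the same matrix, so alpha and beta share a parity.
Enumerate parity-matched pairs: 3*9 odd-odd plus 2*9 even-even gives 45.
That is 45 components of irreducible characters, and with the reducible (abelian) component the total is 46.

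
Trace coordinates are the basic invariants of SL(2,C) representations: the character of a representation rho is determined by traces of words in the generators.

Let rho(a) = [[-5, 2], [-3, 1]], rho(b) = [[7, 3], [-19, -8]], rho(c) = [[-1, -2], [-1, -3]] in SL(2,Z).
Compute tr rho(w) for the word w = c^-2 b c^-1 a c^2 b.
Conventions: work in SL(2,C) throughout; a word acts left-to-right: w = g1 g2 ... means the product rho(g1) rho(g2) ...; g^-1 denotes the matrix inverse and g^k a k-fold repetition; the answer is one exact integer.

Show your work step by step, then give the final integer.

-81327

rho(c^-1) = [[-3, 2], [1, -1]]
... * rho(c^-1) = [[-3, 2], [1, -1]]  ->  [[11, -8], [-4, 3]]
... * rho(b) = [[7, 3], [-19, -8]]  ->  [[229, 97], [-85, -36]]
... * rho(c^-1) = [[-3, 2], [1, -1]]  ->  [[-590, 361], [219, -134]]
... * rho(a) = [[-5, 2], [-3, 1]]  ->  [[1867, -819], [-693, 304]]
... * rho(c) = [[-1, -2], [-1, -3]]  ->  [[-1048, -1277], [389, 474]]
... * rho(c) = [[-1, -2], [-1, -3]]  ->  [[2325, 5927], [-863, -2200]]
... * rho(b) = [[7, 3], [-19, -8]]  ->  [[-96338, -40441], [35759, 15011]]
tr = -96338 + 15011 = -81327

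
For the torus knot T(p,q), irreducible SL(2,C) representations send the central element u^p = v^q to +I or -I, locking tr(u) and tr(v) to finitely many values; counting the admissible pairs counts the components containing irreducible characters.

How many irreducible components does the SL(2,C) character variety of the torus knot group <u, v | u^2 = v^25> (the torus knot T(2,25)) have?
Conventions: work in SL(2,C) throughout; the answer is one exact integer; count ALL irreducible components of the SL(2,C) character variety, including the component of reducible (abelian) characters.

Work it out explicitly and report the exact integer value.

13

In the torus knot group T(2,25), u^2 = v^25 is central, so an irreducible representation sends it to +I or -I (Schur).
So on each irreducible component the traces are pinned: tr(u) = 2*cos(pi*alpha/2) with 1 <= alpha <= 1, tr(v) = 2*cos(pi*beta/25) with 1 <= beta <= 24.
Consistency of u^2 = (-1)^alpha I with v^25 = (-1)^beta I forces alpha = beta (mod 2).
Counting: 1 odd alphas x 12 odd betas + 0 even alphas x 12 even betas = 12 + 0 = 12.
components with irreducible characters: 12; plus the single component of reducible (abelian) characters: total 13.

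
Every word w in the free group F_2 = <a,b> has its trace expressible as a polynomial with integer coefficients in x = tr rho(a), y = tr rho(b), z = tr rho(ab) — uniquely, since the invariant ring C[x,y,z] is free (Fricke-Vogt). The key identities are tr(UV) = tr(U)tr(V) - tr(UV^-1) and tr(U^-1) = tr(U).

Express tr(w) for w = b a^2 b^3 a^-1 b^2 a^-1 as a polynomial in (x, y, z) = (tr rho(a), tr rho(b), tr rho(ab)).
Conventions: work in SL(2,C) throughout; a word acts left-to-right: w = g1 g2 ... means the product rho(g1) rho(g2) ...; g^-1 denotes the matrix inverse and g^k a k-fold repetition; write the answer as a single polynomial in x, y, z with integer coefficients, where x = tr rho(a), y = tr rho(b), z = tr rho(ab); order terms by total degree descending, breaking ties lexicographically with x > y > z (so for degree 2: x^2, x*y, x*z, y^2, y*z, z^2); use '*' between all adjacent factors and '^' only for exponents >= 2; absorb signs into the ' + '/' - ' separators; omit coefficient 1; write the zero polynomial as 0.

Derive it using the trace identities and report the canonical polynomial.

trace(a b^2) = trace(b)*trace(a b) - trace(a) = y*z - x
apply: trace(b a b^2) = trace(b)*trace(a b^2) - trace(a b) = y^2*z - x*y - z
use: trace(a b^4) = trace(b)*trace(b a b^2) - trace(b a b) = y^3*z - x*y^2 - 2*y*z + x
trace(b^5 a) = trace(b)*trace(a b^4) - trace(a b^3) = y^4*z - x*y^3 - 3*y^2*z + 2*x*y + z
trace(b^2) = trace(b)*trace(b) - trace(1) = y^2 - 2
trace(b^3) = trace(b)*trace(b^2) - trace(b) = y^3 - 3*y
apply: trace(b^4) = trace(b)*trace(b^3) - trace(b^2) = y^4 - 4*y^2 + 2
use: trace(b^5) = trace(b)*trace(b^4) - trace(b^3) = y^5 - 5*y^3 + 5*y
use: trace(b^3 a^2 b^2) = trace(a)*trace(b^5 a) - trace(b^5) = x*y^4*z - x^2*y^3 - y^5 - 3*x*y^2*z + 2*x^2*y + 5*y^3 + x*z - 5*y
apply: trace(b a^2 b) = trace(a)*trace(b^2 a) - trace(b^2) = x*y*z - x^2 - y^2 + 2
trace(b a^2) = trace(a)*trace(b a) - trace(b) = x*z - y
apply: trace(a^2 b^3) = trace(b)*trace(b a^2 b) - trace(b a^2) = x*y^2*z - x^2*y - y^3 - x*z + 3*y
trace(b^3 a^2 b) = trace(b)*trace(a^2 b^3) - trace(a^2 b^2) = x*y^3*z - x^2*y^2 - y^4 - 2*x*y*z + x^2 + 4*y^2 - 2
apply: trace(b a^2 b^5) = trace(b)*trace(b^3 a^2 b^2) - trace(b^3 a^2 b) = x*y^5*z - x^2*y^4 - y^6 - 4*x*y^3*z + 3*x^2*y^2 + 6*y^4 + 3*x*y*z - x^2 - 9*y^2 + 2
trace(a b a b) = trace(a b)*trace(a b) - trace(1) = z^2 - 2
trace(a b a b^2) = trace(b)*trace(a b a b) - trace(a b a) = y*z^2 - x*z - y
use: trace(b^3 a b a) = trace(b)*trace(a b a b^2) - trace(a b a b) = y^2*z^2 - x*y*z - y^2 - z^2 + 2
apply: trace(a b a^2 b^3) = trace(a)*trace(b^3 a b a) - trace(b^3 a b) = x*y^2*z^2 - x^2*y*z - y^3*z - x*z^2 + 2*y*z + x
use: trace(a b a^2 b^2) = trace(a)*trace(b^2 a b a) - trace(b^2 a b) = x*y*z^2 - x^2*z - y^2*z + z
trace(b a b a^2 b^3) = trace(b)*trace(a b a^2 b^3) - trace(a b a^2 b^2) = x*y^3*z^2 - x^2*y^2*z - y^4*z - 2*x*y*z^2 + x^2*z + 3*y^2*z + x*y - z
trace(b a^2 b^5 a) = trace(b)*trace(b a b a^2 b^3) - trace(b a b a^2 b^2) = x*y^4*z^2 - x^2*y^3*z - y^5*z - 3*x*y^2*z^2 + 2*x^2*y*z + 4*y^3*z + x*y^2 + x*z^2 - 3*y*z - x
trace(b^2 a^-1 b a^2 b^3) = trace(b a^2 b^5)*trace(a) - trace(b a^2 b^5 a) = x^2*y^5*z - x^3*y^4 - x*y^6 - x*y^4*z^2 - 3*x^2*y^3*z + y^5*z + 3*x^3*y^2 + 6*x*y^4 + 3*x*y^2*z^2 + x^2*y*z - 4*y^3*z - x^3 - 10*x*y^2 - x*z^2 + 3*y*z + 3*x
use: trace(a^2 b^3 a) = trace(a)*trace(a b^3 a) - trace(a b^3) = x^2*y^2*z - x^3*y - x*y^3 - x^2*z - y^2*z + 4*x*y + z
trace(b a^2 b^3 a b) = trace(b)*trace(a^2 b^3 a b) - trace(a^2 b^3 a) = x*y^3*z^2 - 2*x^2*y^2*z - y^4*z + x^3*y + x*y^3 - x*y*z^2 + x^2*z + 3*y^2*z - 3*x*y - z
trace(b a^2 b^3 a b^2) = trace(b)*trace(b a^2 b^3 a b) - trace(b a^2 b^3 a) = x*y^4*z^2 - 2*x^2*y^3*z - y^5*z + x^3*y^2 + x*y^4 - 2*x*y^2*z^2 + 2*x^2*y*z + 4*y^3*z - 3*x*y^2 + x*z^2 - 3*y*z - x
apply: trace(b a b a b a) = trace(a b a b)*trace(a b) - trace(b a) = z^3 - 3*z
trace(a b a b a^2 b) = trace(a)*trace(b a b a b a) - trace(b a b a b) = x*z^3 - y*z^2 - 2*x*z + y
trace(b a b a^2) = trace(a)*trace(b a b a) - trace(b a b) = x*z^2 - y*z - x
trace(a b a b a^2) = trace(a)*trace(b a b a^2) - trace(b a b a) = x^2*z^2 - x*y*z - x^2 - z^2 + 2
use: trace(a b a b a^2 b^2) = trace(b)*trace(a b a b a^2 b) - trace(a b a b a^2) = x*y*z^3 - x^2*z^2 - y^2*z^2 - x*y*z + x^2 + y^2 + z^2 - 2
trace(a b a^2 b^3 a b) = trace(b)*trace(a b a b a^2 b^2) - trace(a b a b a^2 b) = x*y^2*z^3 - x^2*y*z^2 - y^3*z^2 - x*y^2*z - x*z^3 + x^2*y + y^3 + 2*y*z^2 + 2*x*z - 3*y
use: trace(a b a^2 b^3 a) = trace(a)*trace(b a^2 b^3 a) - trace(b a^2 b^3) = x^2*y^2*z^2 - x^3*y*z - 2*x*y^3*z + x^2*y^2 - x^2*z^2 + y^4 + 4*x*y*z - 4*y^2 + 2
use: trace(b a^2 b^3 a b^2 a) = trace(b)*trace(a b a^2 b^3 a b) - trace(a b a^2 b^3 a) = x*y^3*z^3 - 2*x^2*y^2*z^2 - y^4*z^2 + x^3*y*z + x*y^3*z - x*y*z^3 + x^2*z^2 + 2*y^2*z^2 - 2*x*y*z + y^2 - 2
trace(b^2 a^-1 b a^2 b^3 a) = trace(b a^2 b^3 a b^2)*trace(a) - trace(b a^2 b^3 a b^2 a) = x^2*y^4*z^2 - 2*x^3*y^3*z - x*y^5*z - x*y^3*z^3 + x^4*y^2 + x^2*y^4 + y^4*z^2 + x^3*y*z + 3*x*y^3*z + x*y*z^3 - 3*x^2*y^2 - 2*y^2*z^2 - x*y*z - x^2 - y^2 + 2
use: trace(b a^2 b^3 a^-1 b^2 a^-1) = trace(b^2 a^-1 b a^2 b^3)*trace(a) - trace(b^2 a^-1 b a^2 b^3 a) = x^3*y^5*z - x^4*y^4 - x^2*y^6 - 2*x^2*y^4*z^2 - x^3*y^3*z + 2*x*y^5*z + x*y^3*z^3 + 2*x^4*y^2 + 5*x^2*y^4 + 3*x^2*y^2*z^2 - y^4*z^2 - 7*x*y^3*z - x*y*z^3 - x^4 - 7*x^2*y^2 - x^2*z^2 + 2*y^2*z^2 + 4*x*y*z + 4*x^2 + y^2 - 2

x^3*y^5*z - x^4*y^4 - x^2*y^6 - 2*x^2*y^4*z^2 - x^3*y^3*z + 2*x*y^5*z + x*y^3*z^3 + 2*x^4*y^2 + 5*x^2*y^4 + 3*x^2*y^2*z^2 - y^4*z^2 - 7*x*y^3*z - x*y*z^3 - x^4 - 7*x^2*y^2 - x^2*z^2 + 2*y^2*z^2 + 4*x*y*z + 4*x^2 + y^2 - 2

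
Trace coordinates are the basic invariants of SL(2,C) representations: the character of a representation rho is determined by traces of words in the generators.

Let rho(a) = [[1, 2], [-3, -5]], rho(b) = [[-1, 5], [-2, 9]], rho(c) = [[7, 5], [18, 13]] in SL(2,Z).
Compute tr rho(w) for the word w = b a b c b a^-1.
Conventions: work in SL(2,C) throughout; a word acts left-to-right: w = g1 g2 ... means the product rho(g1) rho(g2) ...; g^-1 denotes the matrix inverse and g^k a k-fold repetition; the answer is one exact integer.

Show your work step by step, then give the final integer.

-407285

rho(b) = [[-1, 5], [-2, 9]]
... * rho(a) = [[1, 2], [-3, -5]]  ->  [[-16, -27], [-29, -49]]
... * rho(b) = [[-1, 5], [-2, 9]]  ->  [[70, -323], [127, -586]]
... * rho(c) = [[7, 5], [18, 13]]  ->  [[-5324, -3849], [-9659, -6983]]
... * rho(b) = [[-1, 5], [-2, 9]]  ->  [[13022, -61261], [23625, -111142]]
... * rho(a^-1) = [[-5, -2], [3, 1]]  ->  [[-248893, -87305], [-451551, -158392]]
tr = -248893 + -158392 = -407285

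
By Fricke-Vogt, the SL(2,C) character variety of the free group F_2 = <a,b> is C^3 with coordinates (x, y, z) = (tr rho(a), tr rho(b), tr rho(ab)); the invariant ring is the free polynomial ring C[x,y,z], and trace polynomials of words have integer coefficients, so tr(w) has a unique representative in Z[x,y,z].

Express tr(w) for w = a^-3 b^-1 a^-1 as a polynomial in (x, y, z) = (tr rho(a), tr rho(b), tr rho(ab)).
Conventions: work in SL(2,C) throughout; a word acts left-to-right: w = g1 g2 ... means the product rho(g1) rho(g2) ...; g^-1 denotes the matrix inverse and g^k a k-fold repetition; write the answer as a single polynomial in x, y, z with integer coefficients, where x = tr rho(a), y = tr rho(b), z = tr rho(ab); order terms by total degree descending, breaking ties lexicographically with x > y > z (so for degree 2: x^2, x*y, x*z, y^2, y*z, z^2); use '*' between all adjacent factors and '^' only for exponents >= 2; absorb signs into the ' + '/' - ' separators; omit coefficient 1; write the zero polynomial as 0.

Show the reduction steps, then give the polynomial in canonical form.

x^3*z - x^2*y - 2*x*z + y

tr(a^-1) = tr(a) = x
tr(a^-2) = tr(a^-1)*tr(a) - tr(1) = x^2 - 2
next, tr(a^-3) = tr(a^-2)*tr(a) - tr(a^-1) = x^3 - 3*x
tr(a^-1 b) = tr(b)*tr(a) - tr(b a) = x*y - z
tr(b a^-2) = tr(a^-1 b)*tr(a) - tr(a^-1 b a) = x^2*y - x*z - y
next, tr(a^-3 b) = tr(b a^-2)*tr(a) - tr(b a^-1) = x^3*y - x^2*z - 2*x*y + z
tr(a^-2 b^-1 a^-1) = tr(a^-3)*tr(b) - tr(a^-3 b) = x^2*z - x*y - z
next, tr(a^-2 b^-1) = tr(a^-1 b^-1)*tr(a) - tr(a^-1 b^-1 a) = x*z - y
tr(a^-3 b^-1 a^-1) = tr(a^-2 b^-1 a^-1)*tr(a) - tr(a^-2 b^-1) = x^3*z - x^2*y - 2*x*z + y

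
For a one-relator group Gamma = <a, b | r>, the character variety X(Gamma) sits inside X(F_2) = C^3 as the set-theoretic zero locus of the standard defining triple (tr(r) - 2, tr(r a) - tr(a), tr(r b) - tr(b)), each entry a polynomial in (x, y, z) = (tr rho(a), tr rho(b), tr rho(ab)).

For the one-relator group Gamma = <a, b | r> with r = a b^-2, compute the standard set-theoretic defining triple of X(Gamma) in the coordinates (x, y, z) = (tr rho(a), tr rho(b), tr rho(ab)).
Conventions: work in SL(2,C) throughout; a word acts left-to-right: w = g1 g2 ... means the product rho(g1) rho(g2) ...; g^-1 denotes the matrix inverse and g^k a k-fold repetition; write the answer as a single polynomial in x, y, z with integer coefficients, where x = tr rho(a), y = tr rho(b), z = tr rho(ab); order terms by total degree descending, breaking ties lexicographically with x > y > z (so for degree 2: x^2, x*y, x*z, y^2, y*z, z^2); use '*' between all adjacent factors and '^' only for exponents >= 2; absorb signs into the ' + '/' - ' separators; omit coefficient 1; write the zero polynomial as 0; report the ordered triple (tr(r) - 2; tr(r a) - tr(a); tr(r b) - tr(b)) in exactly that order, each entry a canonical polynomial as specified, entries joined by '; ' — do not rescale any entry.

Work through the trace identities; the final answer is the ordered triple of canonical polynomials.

x*y^2 - y*z - x - 2; x^2*y^2 - x*y*z - x^2 - y^2 - x + 2; x*y - y - z

tr(a b^-1) = tr(a) * tr(b) - tr(a b)  (eliminate b^-1) = x*y - z
apply: tr(a b^-2) = tr(a b^-1) * tr(b) - tr(a)  (eliminate b^-1) = x*y^2 - y*z - x
use: tr(a^2) = tr(a) * tr(a) - tr(1) = x^2 - 2
use: tr(a^2 b) = tr(a) * tr(b a) - tr(b) = x*z - y
tr(a^2 b^-1) = tr(a^2) * tr(b) - tr(a^2 b) = x^2*y - x*z - y
apply: tr(a b^-2 a) = tr(a^2 b^-1) * tr(b) - tr(a^2) = x^2*y^2 - x*y*z - x^2 - y^2 + 2
assemble the triple (tr(r) - 2; tr(r a) - x; tr(r b) - y)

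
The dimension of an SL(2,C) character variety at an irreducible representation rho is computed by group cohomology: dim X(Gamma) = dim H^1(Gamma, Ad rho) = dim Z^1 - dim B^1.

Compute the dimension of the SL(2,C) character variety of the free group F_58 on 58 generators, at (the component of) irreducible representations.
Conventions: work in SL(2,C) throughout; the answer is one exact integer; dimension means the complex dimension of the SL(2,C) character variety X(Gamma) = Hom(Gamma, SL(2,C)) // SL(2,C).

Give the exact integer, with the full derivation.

The free group F_58: 58 generators, no relators.
Z^1(Gamma, Ad rho) = (sl_2)^58: a cocycle is a free choice of one sl_2 vector per generator, so dim Z^1 = 3*58 = 174.
Irreducibility makes the coboundary map sl_2 -> Z^1 injective (trivial centralizer), so dim B^1 = 3.
Therefore dim X = 174 - 3 = 171.

171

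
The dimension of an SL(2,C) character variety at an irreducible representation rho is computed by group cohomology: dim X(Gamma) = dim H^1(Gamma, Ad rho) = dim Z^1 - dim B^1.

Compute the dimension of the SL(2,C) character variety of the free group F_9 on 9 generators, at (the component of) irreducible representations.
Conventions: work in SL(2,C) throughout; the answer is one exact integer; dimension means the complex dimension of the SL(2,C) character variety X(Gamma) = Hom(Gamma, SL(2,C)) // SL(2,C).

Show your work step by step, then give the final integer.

The free group F_9: 9 generators, no relators.
A cocycle picks one sl_2 vector per generator freely, giving dim Z^1 = 3*9 = 27.
dim B^1 = 3: the coboundary map is injective because an irreducible image has centralizer 0 in sl_2.
Therefore dim X = 27 - 3 = 24.

24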